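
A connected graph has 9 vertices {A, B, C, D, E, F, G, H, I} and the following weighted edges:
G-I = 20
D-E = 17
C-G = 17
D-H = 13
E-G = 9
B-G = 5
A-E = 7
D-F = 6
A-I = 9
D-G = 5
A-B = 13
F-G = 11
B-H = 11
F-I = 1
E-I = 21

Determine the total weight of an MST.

61

Kruskal: consider edges lightest-first.
F-I (1): add — endpoints in different components.
B-G (5): add — endpoints in different components.
D-G (5): add — endpoints in different components.
D-F (6): add — endpoints in different components.
A-E (7): add — endpoints in different components.
A-I (9): add — endpoints in different components.
E-G (9): skip — E and G already connected.
B-H (11): add — endpoints in different components.
F-G (11): skip — F and G already connected.
A-B (13): skip — A and B already connected.
D-H (13): skip — D and H already connected.
C-G (17): add — endpoints in different components.
MST edges: F-I, B-G, D-G, D-F, A-E, A-I, B-H, C-G; total weight 1+5+5+6+7+9+11+17 = 61.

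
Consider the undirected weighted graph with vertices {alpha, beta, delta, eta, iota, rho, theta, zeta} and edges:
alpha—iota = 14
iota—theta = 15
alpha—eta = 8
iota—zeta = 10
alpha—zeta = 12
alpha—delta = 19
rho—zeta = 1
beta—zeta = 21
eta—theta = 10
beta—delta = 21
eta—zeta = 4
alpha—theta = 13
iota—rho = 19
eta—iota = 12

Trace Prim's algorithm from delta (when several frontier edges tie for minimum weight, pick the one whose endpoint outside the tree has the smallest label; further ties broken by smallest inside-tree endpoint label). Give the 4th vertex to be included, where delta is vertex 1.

zeta

Prim, starting at delta.
Step 1: frontier [alpha—delta 19, beta—delta 21] → take alpha—delta (19); add alpha.
Step 2: frontier [alpha—eta 8, alpha—zeta 12, alpha—theta 13, alpha—iota 14, beta—delta 21] → take alpha—eta (8); add eta.
Step 3: frontier [alpha—zeta 12, alpha—theta 13, alpha—iota 14, beta—delta 21, eta—zeta 4, eta—theta 10, eta—iota 12] → take eta—zeta (4); add zeta.
Step 4: frontier [alpha—theta 13, alpha—iota 14, beta—delta 21, eta—theta 10, eta—iota 12, rho—zeta 1, iota—zeta 10, beta—zeta 21] → take rho—zeta (1); add rho.
Step 5: frontier [alpha—theta 13, alpha—iota 14, beta—delta 21, eta—theta 10, eta—iota 12, iota—rho 19, iota—zeta 10, beta—zeta 21] → take iota—zeta (10); add iota.
Step 6: frontier [alpha—theta 13, beta—delta 21, eta—theta 10, iota—theta 15, beta—zeta 21] → take eta—theta (10); add theta.
Step 7: frontier [beta—delta 21, beta—zeta 21] → take beta—delta (21); add beta.
Vertex order: delta, alpha, eta, zeta, rho, iota, theta, beta. The 4th vertex is zeta.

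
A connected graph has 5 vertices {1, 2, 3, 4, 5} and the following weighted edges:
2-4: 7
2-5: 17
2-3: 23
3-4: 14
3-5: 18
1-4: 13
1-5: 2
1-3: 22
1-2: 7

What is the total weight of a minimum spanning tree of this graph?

Kruskal: consider edges lightest-first.
1-5 (2): add. Components now {1,5} {2} {3} {4}
1-2 (7): add. Components now {1,2,5} {3} {4}
2-4 (7): add. Components now {1,2,4,5} {3}
1-4 (13): skip — 1 and 4 already connected.
3-4 (14): add. Components now {1,2,3,4,5}
MST edges: 1-5, 1-2, 2-4, 3-4; total weight 2+7+7+14 = 30.

30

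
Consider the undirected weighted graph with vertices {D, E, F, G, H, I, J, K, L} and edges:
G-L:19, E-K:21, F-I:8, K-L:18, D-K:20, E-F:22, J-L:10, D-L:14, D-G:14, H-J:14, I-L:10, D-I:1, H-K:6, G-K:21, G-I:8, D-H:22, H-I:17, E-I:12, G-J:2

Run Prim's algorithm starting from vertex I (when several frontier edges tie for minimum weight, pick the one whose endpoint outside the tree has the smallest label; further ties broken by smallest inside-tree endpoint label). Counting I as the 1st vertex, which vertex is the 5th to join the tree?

Grow the tree from I using Prim:
Step 1: cheapest edge leaving the tree is D-I (1); add D.
Step 2: cheapest edge leaving the tree is F-I (8); add F.
Step 3: cheapest edge leaving the tree is G-I (8); add G.
Step 4: cheapest edge leaving the tree is G-J (2); add J.
Step 5: cheapest edge leaving the tree is I-L (10); add L.
Step 6: cheapest edge leaving the tree is E-I (12); add E.
Step 7: cheapest edge leaving the tree is H-J (14); add H.
Step 8: cheapest edge leaving the tree is H-K (6); add K.
Vertex order: I, D, F, G, J, L, E, H, K. The 5th vertex is J.

J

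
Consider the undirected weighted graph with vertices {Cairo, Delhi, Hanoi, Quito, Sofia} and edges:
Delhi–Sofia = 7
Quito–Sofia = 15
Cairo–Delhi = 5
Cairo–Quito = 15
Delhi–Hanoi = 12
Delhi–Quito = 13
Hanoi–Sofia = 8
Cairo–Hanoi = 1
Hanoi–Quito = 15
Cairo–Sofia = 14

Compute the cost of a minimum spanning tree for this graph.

26

Sort edges by weight, then run Kruskal:
Cairo–Hanoi (1): add. Components now {Delhi} {Cairo,Hanoi} {Sofia} {Quito}
Cairo–Delhi (5): add. Components now {Cairo,Delhi,Hanoi} {Sofia} {Quito}
Delhi–Sofia (7): add. Components now {Cairo,Delhi,Hanoi,Sofia} {Quito}
Hanoi–Sofia (8): skip — Hanoi and Sofia already connected.
Delhi–Hanoi (12): skip — Delhi and Hanoi already connected.
Delhi–Quito (13): add. Components now {Cairo,Delhi,Hanoi,Quito,Sofia}
MST edges: Cairo–Hanoi, Cairo–Delhi, Delhi–Sofia, Delhi–Quito; total weight 1+5+7+13 = 26.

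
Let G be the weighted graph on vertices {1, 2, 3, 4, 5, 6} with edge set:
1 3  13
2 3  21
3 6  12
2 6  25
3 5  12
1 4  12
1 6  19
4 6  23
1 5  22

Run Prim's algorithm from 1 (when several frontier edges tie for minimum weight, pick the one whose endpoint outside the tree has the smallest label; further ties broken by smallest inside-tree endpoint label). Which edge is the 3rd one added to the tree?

3-5

Prim, starting at 1.
Step 1: cheapest edge leaving the tree is 1 4 (12); add 4.
Step 2: cheapest edge leaving the tree is 1 3 (13); add 3.
Step 3: cheapest edge leaving the tree is 3 5 (12); add 5.
Step 4: cheapest edge leaving the tree is 3 6 (12); add 6.
Step 5: cheapest edge leaving the tree is 2 3 (21); add 2.
The 3rd edge added is 3 5.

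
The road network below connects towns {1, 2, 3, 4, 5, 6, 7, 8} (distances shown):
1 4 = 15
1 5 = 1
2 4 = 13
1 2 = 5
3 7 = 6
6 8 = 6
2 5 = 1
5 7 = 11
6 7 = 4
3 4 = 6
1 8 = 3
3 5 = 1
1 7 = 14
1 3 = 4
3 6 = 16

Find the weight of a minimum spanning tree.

22

Sort edges by weight, then run Kruskal:
1 5 (1): add — endpoints in different components.
2 5 (1): add — endpoints in different components.
3 5 (1): add — endpoints in different components.
1 8 (3): add — endpoints in different components.
1 3 (4): skip — 1 and 3 already connected.
6 7 (4): add — endpoints in different components.
1 2 (5): skip — 1 and 2 already connected.
3 4 (6): add — endpoints in different components.
3 7 (6): add — endpoints in different components.
MST edges: 1 5, 2 5, 3 5, 1 8, 6 7, 3 4, 3 7; total weight 1+1+1+3+4+6+6 = 22.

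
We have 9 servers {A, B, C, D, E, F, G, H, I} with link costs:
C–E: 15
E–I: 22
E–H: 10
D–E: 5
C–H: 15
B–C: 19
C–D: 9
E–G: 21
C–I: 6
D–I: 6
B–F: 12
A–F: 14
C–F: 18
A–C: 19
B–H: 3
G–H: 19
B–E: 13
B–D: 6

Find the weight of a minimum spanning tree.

71

Kruskal's algorithm — process edges by increasing weight (ties by edge label):
B–H (3): add — endpoints in different components.
D–E (5): add — endpoints in different components.
B–D (6): add — endpoints in different components.
C–I (6): add — endpoints in different components.
D–I (6): add — endpoints in different components.
C–D (9): skip — C and D already connected.
E–H (10): skip — E and H already connected.
B–F (12): add — endpoints in different components.
B–E (13): skip — B and E already connected.
A–F (14): add — endpoints in different components.
C–E (15): skip — C and E already connected.
C–H (15): skip — C and H already connected.
C–F (18): skip — C and F already connected.
A–C (19): skip — A and C already connected.
B–C (19): skip — B and C already connected.
G–H (19): add — endpoints in different components.
MST edges: B–H, D–E, B–D, C–I, D–I, B–F, A–F, G–H; total weight 3+5+6+6+6+12+14+19 = 71.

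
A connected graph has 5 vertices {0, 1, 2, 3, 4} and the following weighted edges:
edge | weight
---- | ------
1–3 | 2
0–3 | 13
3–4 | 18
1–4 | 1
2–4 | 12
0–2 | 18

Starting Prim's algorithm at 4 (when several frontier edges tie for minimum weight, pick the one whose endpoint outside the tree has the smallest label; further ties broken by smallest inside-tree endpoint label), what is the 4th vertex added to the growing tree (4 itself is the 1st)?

2

Prim, starting at 4.
Step 1: cheapest edge leaving the tree is 1–4 (1); add 1.
Step 2: cheapest edge leaving the tree is 1–3 (2); add 3.
Step 3: cheapest edge leaving the tree is 2–4 (12); add 2.
Step 4: cheapest edge leaving the tree is 0–3 (13); add 0.
Vertex order: 4, 1, 3, 2, 0. The 4th vertex is 2.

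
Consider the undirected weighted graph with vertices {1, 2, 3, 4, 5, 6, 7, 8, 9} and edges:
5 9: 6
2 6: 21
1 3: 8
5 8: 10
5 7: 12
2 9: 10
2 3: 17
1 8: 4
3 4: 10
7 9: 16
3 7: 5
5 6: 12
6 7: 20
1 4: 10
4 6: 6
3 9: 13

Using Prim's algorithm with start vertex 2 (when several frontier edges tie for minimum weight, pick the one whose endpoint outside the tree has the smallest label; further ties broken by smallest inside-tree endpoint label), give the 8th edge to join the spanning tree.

4-6

Grow the tree from 2 using Prim:
Step 1: cheapest edge leaving the tree is 2 9 (10); add 9.
Step 2: cheapest edge leaving the tree is 5 9 (6); add 5.
Step 3: cheapest edge leaving the tree is 5 8 (10); add 8.
Step 4: cheapest edge leaving the tree is 1 8 (4); add 1.
Step 5: cheapest edge leaving the tree is 1 3 (8); add 3.
Step 6: cheapest edge leaving the tree is 3 7 (5); add 7.
Step 7: cheapest edge leaving the tree is 1 4 (10); add 4.
Step 8: cheapest edge leaving the tree is 4 6 (6); add 6.
The 8th edge added is 4 6.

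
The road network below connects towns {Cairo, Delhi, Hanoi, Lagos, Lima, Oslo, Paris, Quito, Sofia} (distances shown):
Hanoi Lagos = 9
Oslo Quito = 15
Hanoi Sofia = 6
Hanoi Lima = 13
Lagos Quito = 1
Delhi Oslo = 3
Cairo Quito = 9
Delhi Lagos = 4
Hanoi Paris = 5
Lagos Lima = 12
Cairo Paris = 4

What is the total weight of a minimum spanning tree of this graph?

Sort edges by weight, then run Kruskal:
Lagos Quito (1): add — endpoints in different components.
Delhi Oslo (3): add — endpoints in different components.
Cairo Paris (4): add — endpoints in different components.
Delhi Lagos (4): add — endpoints in different components.
Hanoi Paris (5): add — endpoints in different components.
Hanoi Sofia (6): add — endpoints in different components.
Cairo Quito (9): add — endpoints in different components.
Hanoi Lagos (9): skip — Lagos and Hanoi already connected.
Lagos Lima (12): add — endpoints in different components.
MST edges: Lagos Quito, Delhi Oslo, Cairo Paris, Delhi Lagos, Hanoi Paris, Hanoi Sofia, Cairo Quito, Lagos Lima; total weight 1+3+4+4+5+6+9+12 = 44.

44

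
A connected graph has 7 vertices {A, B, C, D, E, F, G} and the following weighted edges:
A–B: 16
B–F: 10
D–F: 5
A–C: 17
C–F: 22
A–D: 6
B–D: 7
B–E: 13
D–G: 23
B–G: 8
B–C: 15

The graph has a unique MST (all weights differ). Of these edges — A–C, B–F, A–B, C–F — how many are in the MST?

0

Kruskal's algorithm — process edges by increasing weight (ties by edge label):
D–F (5): add — endpoints in different components.
A–D (6): add — endpoints in different components.
B–D (7): add — endpoints in different components.
B–G (8): add — endpoints in different components.
B–F (10): skip — B and F already connected.
B–E (13): add — endpoints in different components.
B–C (15): add — endpoints in different components.
MST edge set: {D–F, A–D, B–D, B–G, B–E, B–C}.
Of the listed edges, {} are in the MST → 0.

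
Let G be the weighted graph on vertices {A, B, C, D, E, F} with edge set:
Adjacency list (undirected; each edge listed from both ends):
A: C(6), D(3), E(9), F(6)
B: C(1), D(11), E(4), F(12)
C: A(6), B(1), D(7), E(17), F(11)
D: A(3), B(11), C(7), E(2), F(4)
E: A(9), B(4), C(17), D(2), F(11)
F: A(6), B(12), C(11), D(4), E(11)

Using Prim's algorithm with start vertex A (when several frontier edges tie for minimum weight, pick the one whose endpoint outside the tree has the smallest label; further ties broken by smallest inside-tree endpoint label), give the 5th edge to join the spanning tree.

Prim, starting at A.
Step 1: cheapest edge leaving the tree is A-D (3); add D.
Step 2: cheapest edge leaving the tree is D-E (2); add E.
Step 3: cheapest edge leaving the tree is B-E (4); add B.
Step 4: cheapest edge leaving the tree is B-C (1); add C.
Step 5: cheapest edge leaving the tree is D-F (4); add F.
The 5th edge added is D-F.

D-F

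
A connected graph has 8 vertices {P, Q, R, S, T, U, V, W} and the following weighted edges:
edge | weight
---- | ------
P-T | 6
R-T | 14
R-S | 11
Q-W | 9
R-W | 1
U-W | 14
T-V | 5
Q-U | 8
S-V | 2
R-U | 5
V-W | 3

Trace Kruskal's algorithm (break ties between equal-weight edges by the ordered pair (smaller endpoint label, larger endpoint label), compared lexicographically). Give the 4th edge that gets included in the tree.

R-U

Kruskal: consider edges lightest-first.
R-W (1): add — endpoints in different components.
S-V (2): add — endpoints in different components.
V-W (3): add — endpoints in different components.
R-U (5): add — endpoints in different components.
T-V (5): add — endpoints in different components.
P-T (6): add — endpoints in different components.
Q-U (8): add — endpoints in different components.
The 4th edge added is R-U.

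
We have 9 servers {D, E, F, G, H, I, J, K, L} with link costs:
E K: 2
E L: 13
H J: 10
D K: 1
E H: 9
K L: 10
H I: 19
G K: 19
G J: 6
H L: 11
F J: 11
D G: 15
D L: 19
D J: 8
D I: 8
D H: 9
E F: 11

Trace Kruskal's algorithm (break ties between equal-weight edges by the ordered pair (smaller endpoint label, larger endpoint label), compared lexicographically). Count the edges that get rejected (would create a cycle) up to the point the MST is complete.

Kruskal: consider edges lightest-first.
D K (1): add — endpoints in different components.
E K (2): add — endpoints in different components.
G J (6): add — endpoints in different components.
D I (8): add — endpoints in different components.
D J (8): add — endpoints in different components.
D H (9): add — endpoints in different components.
E H (9): skip — E and H already connected.
H J (10): skip — H and J already connected.
K L (10): add — endpoints in different components.
E F (11): add — endpoints in different components.
Edges rejected before the tree was complete: 2.

2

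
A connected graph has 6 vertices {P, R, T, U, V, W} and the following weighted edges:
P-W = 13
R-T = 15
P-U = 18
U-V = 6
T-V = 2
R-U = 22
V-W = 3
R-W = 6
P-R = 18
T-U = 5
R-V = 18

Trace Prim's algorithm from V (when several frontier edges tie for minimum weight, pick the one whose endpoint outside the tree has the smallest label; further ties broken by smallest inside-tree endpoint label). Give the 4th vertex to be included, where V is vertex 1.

U

Prim's algorithm from V:
Step 1: frontier [T-V 2, V-W 3, U-V 6, R-V 18] → take T-V (2); add T.
Step 2: frontier [T-U 5, R-T 15, V-W 3, U-V 6, R-V 18] → take V-W (3); add W.
Step 3: frontier [T-U 5, R-T 15, U-V 6, R-V 18, R-W 6, P-W 13] → take T-U (5); add U.
Step 4: frontier [R-T 15, P-U 18, R-U 22, R-V 18, R-W 6, P-W 13] → take R-W (6); add R.
Step 5: frontier [P-R 18, P-U 18, P-W 13] → take P-W (13); add P.
Vertex order: V, T, W, U, R, P. The 4th vertex is U.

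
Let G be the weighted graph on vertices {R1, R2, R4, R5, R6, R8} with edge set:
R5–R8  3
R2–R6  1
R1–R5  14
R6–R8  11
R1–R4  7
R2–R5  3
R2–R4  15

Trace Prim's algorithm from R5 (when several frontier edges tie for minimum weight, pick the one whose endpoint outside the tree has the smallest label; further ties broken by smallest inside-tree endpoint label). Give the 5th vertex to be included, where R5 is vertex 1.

Prim, starting at R5.
Step 1: frontier [R2–R5 3, R5–R8 3, R1–R5 14] → take R2–R5 (3); add R2.
Step 2: frontier [R2–R6 1, R2–R4 15, R5–R8 3, R1–R5 14] → take R2–R6 (1); add R6.
Step 3: frontier [R2–R4 15, R5–R8 3, R1–R5 14, R6–R8 11] → take R5–R8 (3); add R8.
Step 4: frontier [R2–R4 15, R1–R5 14] → take R1–R5 (14); add R1.
Step 5: frontier [R1–R4 7, R2–R4 15] → take R1–R4 (7); add R4.
Vertex order: R5, R2, R6, R8, R1, R4. The 5th vertex is R1.

R1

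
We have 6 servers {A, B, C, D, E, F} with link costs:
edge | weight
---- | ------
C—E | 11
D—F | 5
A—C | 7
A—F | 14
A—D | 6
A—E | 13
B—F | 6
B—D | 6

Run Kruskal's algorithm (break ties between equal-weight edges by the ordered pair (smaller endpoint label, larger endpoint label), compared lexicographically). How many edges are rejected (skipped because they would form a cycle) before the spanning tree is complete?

Kruskal's algorithm — process edges by increasing weight (ties by edge label):
D—F (5): add. Components now {A} {B} {C} {D,F} {E}
A—D (6): add. Components now {A,D,F} {B} {C} {E}
B—D (6): add. Components now {A,B,D,F} {C} {E}
B—F (6): skip — B and F already connected.
A—C (7): add. Components now {A,B,C,D,F} {E}
C—E (11): add. Components now {A,B,C,D,E,F}
Edges rejected before the tree was complete: 1.

1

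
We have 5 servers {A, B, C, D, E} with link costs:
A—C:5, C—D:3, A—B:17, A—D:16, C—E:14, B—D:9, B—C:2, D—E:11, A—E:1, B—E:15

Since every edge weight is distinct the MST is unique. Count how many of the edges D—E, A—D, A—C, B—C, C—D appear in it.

Sort edges by weight, then run Kruskal:
A—E (1): add — endpoints in different components.
B—C (2): add — endpoints in different components.
C—D (3): add — endpoints in different components.
A—C (5): add — endpoints in different components.
MST edge set: {A—E, B—C, C—D, A—C}.
Of the listed edges, {A—C, B—C, C—D} are in the MST → 3.

3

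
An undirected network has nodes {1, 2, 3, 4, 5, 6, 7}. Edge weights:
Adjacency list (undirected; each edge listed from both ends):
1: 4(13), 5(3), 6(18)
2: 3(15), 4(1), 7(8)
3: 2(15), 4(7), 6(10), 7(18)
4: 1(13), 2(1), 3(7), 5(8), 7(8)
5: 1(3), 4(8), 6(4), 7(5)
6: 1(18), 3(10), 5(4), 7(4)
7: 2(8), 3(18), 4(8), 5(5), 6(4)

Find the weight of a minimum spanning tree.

27

Kruskal's algorithm — process edges by increasing weight (ties by edge label):
2-4 (1): add. Components now {1} {2,4} {3} {5} {6} {7}
1-5 (3): add. Components now {1,5} {2,4} {3} {6} {7}
5-6 (4): add. Components now {1,5,6} {2,4} {3} {7}
6-7 (4): add. Components now {1,5,6,7} {2,4} {3}
5-7 (5): skip — 5 and 7 already connected.
3-4 (7): add. Components now {1,5,6,7} {2,3,4}
2-7 (8): add. Components now {1,2,3,4,5,6,7}
MST edges: 2-4, 1-5, 5-6, 6-7, 3-4, 2-7; total weight 1+3+4+4+7+8 = 27.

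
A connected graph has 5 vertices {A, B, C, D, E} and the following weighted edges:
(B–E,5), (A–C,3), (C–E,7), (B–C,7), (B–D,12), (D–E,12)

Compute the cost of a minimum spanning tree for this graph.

27

Prim's algorithm from D:
Step 1: frontier [B–D 12, D–E 12] → take B–D (12); add B.
Step 2: frontier [B–E 5, B–C 7, D–E 12] → take B–E (5); add E.
Step 3: frontier [B–C 7, C–E 7] → take B–C (7); add C.
Step 4: frontier [A–C 3] → take A–C (3); add A.
MST edges: B–D, B–E, B–C, A–C; total weight 12+5+7+3 = 27.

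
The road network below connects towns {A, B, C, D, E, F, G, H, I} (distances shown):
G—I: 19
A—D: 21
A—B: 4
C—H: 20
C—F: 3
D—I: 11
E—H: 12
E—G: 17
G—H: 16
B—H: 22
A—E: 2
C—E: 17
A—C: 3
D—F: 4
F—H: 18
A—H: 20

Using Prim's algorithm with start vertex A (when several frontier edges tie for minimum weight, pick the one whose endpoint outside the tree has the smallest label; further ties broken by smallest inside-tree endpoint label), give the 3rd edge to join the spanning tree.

C-F

Grow the tree from A using Prim:
Step 1: cheapest edge leaving the tree is A—E (2); add E.
Step 2: cheapest edge leaving the tree is A—C (3); add C.
Step 3: cheapest edge leaving the tree is C—F (3); add F.
Step 4: cheapest edge leaving the tree is A—B (4); add B.
Step 5: cheapest edge leaving the tree is D—F (4); add D.
Step 6: cheapest edge leaving the tree is D—I (11); add I.
Step 7: cheapest edge leaving the tree is E—H (12); add H.
Step 8: cheapest edge leaving the tree is G—H (16); add G.
The 3rd edge added is C—F.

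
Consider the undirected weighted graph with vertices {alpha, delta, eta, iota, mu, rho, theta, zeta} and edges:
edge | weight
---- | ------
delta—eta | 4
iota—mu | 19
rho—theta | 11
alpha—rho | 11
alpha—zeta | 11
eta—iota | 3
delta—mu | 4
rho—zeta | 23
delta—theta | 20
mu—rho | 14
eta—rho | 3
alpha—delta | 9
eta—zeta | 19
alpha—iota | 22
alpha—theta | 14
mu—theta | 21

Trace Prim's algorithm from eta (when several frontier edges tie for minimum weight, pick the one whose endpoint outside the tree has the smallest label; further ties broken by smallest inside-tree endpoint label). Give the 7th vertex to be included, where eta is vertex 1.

Grow the tree from eta using Prim:
Step 1: cheapest edge leaving the tree is eta—iota (3); add iota.
Step 2: cheapest edge leaving the tree is eta—rho (3); add rho.
Step 3: cheapest edge leaving the tree is delta—eta (4); add delta.
Step 4: cheapest edge leaving the tree is delta—mu (4); add mu.
Step 5: cheapest edge leaving the tree is alpha—delta (9); add alpha.
Step 6: cheapest edge leaving the tree is rho—theta (11); add theta.
Step 7: cheapest edge leaving the tree is alpha—zeta (11); add zeta.
Vertex order: eta, iota, rho, delta, mu, alpha, theta, zeta. The 7th vertex is theta.

theta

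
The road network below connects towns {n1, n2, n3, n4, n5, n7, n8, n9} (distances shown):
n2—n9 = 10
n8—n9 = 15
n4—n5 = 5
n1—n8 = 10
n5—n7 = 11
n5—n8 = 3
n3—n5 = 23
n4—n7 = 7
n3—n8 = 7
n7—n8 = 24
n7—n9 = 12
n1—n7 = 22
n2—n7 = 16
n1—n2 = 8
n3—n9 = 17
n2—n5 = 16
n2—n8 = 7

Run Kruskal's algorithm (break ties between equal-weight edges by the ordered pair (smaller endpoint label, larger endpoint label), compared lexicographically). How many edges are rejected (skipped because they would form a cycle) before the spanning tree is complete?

1

Sort edges by weight, then run Kruskal:
n5—n8 (3): add — endpoints in different components.
n4—n5 (5): add — endpoints in different components.
n2—n8 (7): add — endpoints in different components.
n3—n8 (7): add — endpoints in different components.
n4—n7 (7): add — endpoints in different components.
n1—n2 (8): add — endpoints in different components.
n1—n8 (10): skip — n8 and n1 already connected.
n2—n9 (10): add — endpoints in different components.
Edges rejected before the tree was complete: 1.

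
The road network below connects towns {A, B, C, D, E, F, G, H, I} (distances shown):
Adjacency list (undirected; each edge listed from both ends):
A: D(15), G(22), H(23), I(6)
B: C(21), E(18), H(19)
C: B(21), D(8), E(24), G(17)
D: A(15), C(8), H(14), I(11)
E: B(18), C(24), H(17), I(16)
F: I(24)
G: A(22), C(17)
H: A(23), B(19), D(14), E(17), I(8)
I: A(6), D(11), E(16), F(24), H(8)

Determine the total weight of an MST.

Sort edges by weight, then run Kruskal:
A–I (6): add — endpoints in different components.
C–D (8): add — endpoints in different components.
H–I (8): add — endpoints in different components.
D–I (11): add — endpoints in different components.
D–H (14): skip — D and H already connected.
A–D (15): skip — A and D already connected.
E–I (16): add — endpoints in different components.
C–G (17): add — endpoints in different components.
E–H (17): skip — E and H already connected.
B–E (18): add — endpoints in different components.
B–H (19): skip — B and H already connected.
B–C (21): skip — B and C already connected.
A–G (22): skip — A and G already connected.
A–H (23): skip — A and H already connected.
C–E (24): skip — C and E already connected.
F–I (24): add — endpoints in different components.
MST edges: A–I, C–D, H–I, D–I, E–I, C–G, B–E, F–I; total weight 6+8+8+11+16+17+18+24 = 108.

108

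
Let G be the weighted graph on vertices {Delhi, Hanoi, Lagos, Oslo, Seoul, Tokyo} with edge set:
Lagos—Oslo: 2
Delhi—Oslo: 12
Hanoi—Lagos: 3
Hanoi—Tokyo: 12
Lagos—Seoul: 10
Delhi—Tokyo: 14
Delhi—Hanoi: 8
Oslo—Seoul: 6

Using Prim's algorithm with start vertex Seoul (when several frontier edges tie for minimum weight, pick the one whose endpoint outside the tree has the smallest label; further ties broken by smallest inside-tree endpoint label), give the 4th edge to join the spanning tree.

Delhi-Hanoi

Prim, starting at Seoul.
Step 1: frontier [Oslo—Seoul 6, Lagos—Seoul 10] → take Oslo—Seoul (6); add Oslo.
Step 2: frontier [Lagos—Oslo 2, Delhi—Oslo 12, Lagos—Seoul 10] → take Lagos—Oslo (2); add Lagos.
Step 3: frontier [Hanoi—Lagos 3, Delhi—Oslo 12] → take Hanoi—Lagos (3); add Hanoi.
Step 4: frontier [Delhi—Hanoi 8, Hanoi—Tokyo 12, Delhi—Oslo 12] → take Delhi—Hanoi (8); add Delhi.
Step 5: frontier [Delhi—Tokyo 14, Hanoi—Tokyo 12] → take Hanoi—Tokyo (12); add Tokyo.
The 4th edge added is Delhi—Hanoi.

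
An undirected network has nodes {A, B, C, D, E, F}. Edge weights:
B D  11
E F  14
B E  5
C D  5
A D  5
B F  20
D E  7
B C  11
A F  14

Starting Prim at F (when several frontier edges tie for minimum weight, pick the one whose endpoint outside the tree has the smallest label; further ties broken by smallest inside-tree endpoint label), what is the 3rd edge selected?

Grow the tree from F using Prim:
Step 1: cheapest edge leaving the tree is A F (14); add A.
Step 2: cheapest edge leaving the tree is A D (5); add D.
Step 3: cheapest edge leaving the tree is C D (5); add C.
Step 4: cheapest edge leaving the tree is D E (7); add E.
Step 5: cheapest edge leaving the tree is B E (5); add B.
The 3rd edge added is C D.

C-D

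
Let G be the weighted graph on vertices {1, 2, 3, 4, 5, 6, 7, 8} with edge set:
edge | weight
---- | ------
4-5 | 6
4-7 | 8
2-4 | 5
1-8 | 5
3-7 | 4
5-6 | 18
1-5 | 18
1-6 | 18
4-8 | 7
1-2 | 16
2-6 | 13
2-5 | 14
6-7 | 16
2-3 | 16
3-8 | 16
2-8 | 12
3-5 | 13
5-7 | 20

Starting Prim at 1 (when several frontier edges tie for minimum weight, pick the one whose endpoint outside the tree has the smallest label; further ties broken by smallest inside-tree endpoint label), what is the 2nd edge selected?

Prim's algorithm from 1:
Step 1: cheapest edge leaving the tree is 1-8 (5); add 8.
Step 2: cheapest edge leaving the tree is 4-8 (7); add 4.
Step 3: cheapest edge leaving the tree is 2-4 (5); add 2.
Step 4: cheapest edge leaving the tree is 4-5 (6); add 5.
Step 5: cheapest edge leaving the tree is 4-7 (8); add 7.
Step 6: cheapest edge leaving the tree is 3-7 (4); add 3.
Step 7: cheapest edge leaving the tree is 2-6 (13); add 6.
The 2nd edge added is 4-8.

4-8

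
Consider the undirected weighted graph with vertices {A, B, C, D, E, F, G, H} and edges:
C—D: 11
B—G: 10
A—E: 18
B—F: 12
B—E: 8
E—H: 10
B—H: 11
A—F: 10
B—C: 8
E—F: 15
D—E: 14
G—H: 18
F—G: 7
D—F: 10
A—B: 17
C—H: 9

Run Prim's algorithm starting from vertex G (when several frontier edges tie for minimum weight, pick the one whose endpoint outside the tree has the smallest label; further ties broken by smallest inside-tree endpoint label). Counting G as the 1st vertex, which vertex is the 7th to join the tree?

H

Grow the tree from G using Prim:
Step 1: cheapest edge leaving the tree is F—G (7); add F.
Step 2: cheapest edge leaving the tree is A—F (10); add A.
Step 3: cheapest edge leaving the tree is B—G (10); add B.
Step 4: cheapest edge leaving the tree is B—C (8); add C.
Step 5: cheapest edge leaving the tree is B—E (8); add E.
Step 6: cheapest edge leaving the tree is C—H (9); add H.
Step 7: cheapest edge leaving the tree is D—F (10); add D.
Vertex order: G, F, A, B, C, E, H, D. The 7th vertex is H.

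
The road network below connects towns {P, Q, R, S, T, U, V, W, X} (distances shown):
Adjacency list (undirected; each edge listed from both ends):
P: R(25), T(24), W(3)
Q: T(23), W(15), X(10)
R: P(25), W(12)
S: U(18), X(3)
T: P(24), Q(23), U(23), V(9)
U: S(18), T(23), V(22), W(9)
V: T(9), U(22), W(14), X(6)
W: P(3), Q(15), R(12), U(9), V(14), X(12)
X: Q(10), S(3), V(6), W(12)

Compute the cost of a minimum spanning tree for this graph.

64

Prim, starting at P.
Step 1: cheapest edge leaving the tree is P-W (3); add W.
Step 2: cheapest edge leaving the tree is U-W (9); add U.
Step 3: cheapest edge leaving the tree is R-W (12); add R.
Step 4: cheapest edge leaving the tree is W-X (12); add X.
Step 5: cheapest edge leaving the tree is S-X (3); add S.
Step 6: cheapest edge leaving the tree is V-X (6); add V.
Step 7: cheapest edge leaving the tree is T-V (9); add T.
Step 8: cheapest edge leaving the tree is Q-X (10); add Q.
MST edges: P-W, U-W, R-W, W-X, S-X, V-X, T-V, Q-X; total weight 3+9+12+12+3+6+9+10 = 64.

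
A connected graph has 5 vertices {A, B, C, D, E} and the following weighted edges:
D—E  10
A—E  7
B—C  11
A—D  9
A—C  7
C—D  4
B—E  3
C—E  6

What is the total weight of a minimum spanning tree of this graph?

20

Kruskal's algorithm — process edges by increasing weight (ties by edge label):
B—E (3): add. Components now {A} {B,E} {C} {D}
C—D (4): add. Components now {A} {B,E} {C,D}
C—E (6): add. Components now {A} {B,C,D,E}
A—C (7): add. Components now {A,B,C,D,E}
MST edges: B—E, C—D, C—E, A—C; total weight 3+4+6+7 = 20.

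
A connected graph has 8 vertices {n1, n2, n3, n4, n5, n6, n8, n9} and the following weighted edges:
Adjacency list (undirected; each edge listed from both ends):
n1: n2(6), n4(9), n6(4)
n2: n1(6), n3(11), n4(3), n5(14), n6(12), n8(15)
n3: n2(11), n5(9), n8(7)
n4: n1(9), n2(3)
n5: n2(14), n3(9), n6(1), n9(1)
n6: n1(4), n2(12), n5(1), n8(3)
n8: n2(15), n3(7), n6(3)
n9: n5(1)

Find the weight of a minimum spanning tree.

Grow the tree from n1 using Prim:
Step 1: frontier [n1-n6 4, n1-n2 6, n1-n4 9] → take n1-n6 (4); add n6.
Step 2: frontier [n1-n2 6, n1-n4 9, n5-n6 1, n6-n8 3, n2-n6 12] → take n5-n6 (1); add n5.
Step 3: frontier [n1-n2 6, n1-n4 9, n5-n9 1, n3-n5 9, n2-n5 14, n6-n8 3, n2-n6 12] → take n5-n9 (1); add n9.
Step 4: frontier [n1-n2 6, n1-n4 9, n3-n5 9, n2-n5 14, n6-n8 3, n2-n6 12] → take n6-n8 (3); add n8.
Step 5: frontier [n1-n2 6, n1-n4 9, n3-n5 9, n2-n5 14, n2-n6 12, n3-n8 7, n2-n8 15] → take n1-n2 (6); add n2.
Step 6: frontier [n1-n4 9, n2-n4 3, n2-n3 11, n3-n5 9, n3-n8 7] → take n2-n4 (3); add n4.
Step 7: frontier [n2-n3 11, n3-n5 9, n3-n8 7] → take n3-n8 (7); add n3.
MST edges: n1-n6, n5-n6, n5-n9, n6-n8, n1-n2, n2-n4, n3-n8; total weight 4+1+1+3+6+3+7 = 25.

25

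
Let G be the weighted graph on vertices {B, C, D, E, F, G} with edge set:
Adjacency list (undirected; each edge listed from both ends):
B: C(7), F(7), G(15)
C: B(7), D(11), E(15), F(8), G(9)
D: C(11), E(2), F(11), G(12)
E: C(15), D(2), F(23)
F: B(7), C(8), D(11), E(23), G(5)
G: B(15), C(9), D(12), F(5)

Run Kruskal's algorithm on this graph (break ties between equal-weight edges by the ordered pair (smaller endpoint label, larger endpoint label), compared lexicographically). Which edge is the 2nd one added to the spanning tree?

Kruskal: consider edges lightest-first.
D—E (2): add — endpoints in different components.
F—G (5): add — endpoints in different components.
B—C (7): add — endpoints in different components.
B—F (7): add — endpoints in different components.
C—F (8): skip — C and F already connected.
C—G (9): skip — C and G already connected.
C—D (11): add — endpoints in different components.
The 2nd edge added is F—G.

F-G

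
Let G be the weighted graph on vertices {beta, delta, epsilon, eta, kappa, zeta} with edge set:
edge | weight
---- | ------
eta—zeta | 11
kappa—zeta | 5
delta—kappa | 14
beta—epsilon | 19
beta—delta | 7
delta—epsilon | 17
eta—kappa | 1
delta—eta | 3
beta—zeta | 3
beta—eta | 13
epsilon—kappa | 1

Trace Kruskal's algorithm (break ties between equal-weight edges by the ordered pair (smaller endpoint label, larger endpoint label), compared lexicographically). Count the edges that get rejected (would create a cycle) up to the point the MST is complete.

0

Sort edges by weight, then run Kruskal:
epsilon—kappa (1): add — endpoints in different components.
eta—kappa (1): add — endpoints in different components.
beta—zeta (3): add — endpoints in different components.
delta—eta (3): add — endpoints in different components.
kappa—zeta (5): add — endpoints in different components.
Edges rejected before the tree was complete: 0.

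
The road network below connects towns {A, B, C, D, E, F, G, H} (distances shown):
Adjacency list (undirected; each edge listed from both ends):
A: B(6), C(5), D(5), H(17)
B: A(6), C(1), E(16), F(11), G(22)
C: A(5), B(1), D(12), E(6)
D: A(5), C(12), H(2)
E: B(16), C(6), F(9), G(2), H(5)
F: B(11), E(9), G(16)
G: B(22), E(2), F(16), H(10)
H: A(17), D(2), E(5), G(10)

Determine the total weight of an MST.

Kruskal's algorithm — process edges by increasing weight (ties by edge label):
B—C (1): add — endpoints in different components.
D—H (2): add — endpoints in different components.
E—G (2): add — endpoints in different components.
A—C (5): add — endpoints in different components.
A—D (5): add — endpoints in different components.
E—H (5): add — endpoints in different components.
A—B (6): skip — A and B already connected.
C—E (6): skip — C and E already connected.
E—F (9): add — endpoints in different components.
MST edges: B—C, D—H, E—G, A—C, A—D, E—H, E—F; total weight 1+2+2+5+5+5+9 = 29.

29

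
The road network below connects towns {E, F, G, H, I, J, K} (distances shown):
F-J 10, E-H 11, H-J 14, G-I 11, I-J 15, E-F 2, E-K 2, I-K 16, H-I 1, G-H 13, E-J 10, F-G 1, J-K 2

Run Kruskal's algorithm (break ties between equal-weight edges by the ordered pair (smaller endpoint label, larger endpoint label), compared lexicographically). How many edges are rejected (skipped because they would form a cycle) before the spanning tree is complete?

Kruskal's algorithm — process edges by increasing weight (ties by edge label):
F-G (1): add — endpoints in different components.
H-I (1): add — endpoints in different components.
E-F (2): add — endpoints in different components.
E-K (2): add — endpoints in different components.
J-K (2): add — endpoints in different components.
E-J (10): skip — E and J already connected.
F-J (10): skip — F and J already connected.
E-H (11): add — endpoints in different components.
Edges rejected before the tree was complete: 2.

2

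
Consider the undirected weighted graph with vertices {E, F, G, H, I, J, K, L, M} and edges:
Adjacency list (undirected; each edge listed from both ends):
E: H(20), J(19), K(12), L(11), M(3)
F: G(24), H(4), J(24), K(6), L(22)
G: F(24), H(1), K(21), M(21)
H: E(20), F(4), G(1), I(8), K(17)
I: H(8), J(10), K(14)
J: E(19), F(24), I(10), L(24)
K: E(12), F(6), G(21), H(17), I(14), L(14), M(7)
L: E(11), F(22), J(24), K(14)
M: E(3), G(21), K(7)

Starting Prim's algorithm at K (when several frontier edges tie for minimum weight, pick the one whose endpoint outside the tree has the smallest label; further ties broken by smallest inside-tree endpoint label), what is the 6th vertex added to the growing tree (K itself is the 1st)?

Prim's algorithm from K:
Step 1: cheapest edge leaving the tree is F–K (6); add F.
Step 2: cheapest edge leaving the tree is F–H (4); add H.
Step 3: cheapest edge leaving the tree is G–H (1); add G.
Step 4: cheapest edge leaving the tree is K–M (7); add M.
Step 5: cheapest edge leaving the tree is E–M (3); add E.
Step 6: cheapest edge leaving the tree is H–I (8); add I.
Step 7: cheapest edge leaving the tree is I–J (10); add J.
Step 8: cheapest edge leaving the tree is E–L (11); add L.
Vertex order: K, F, H, G, M, E, I, J, L. The 6th vertex is E.

E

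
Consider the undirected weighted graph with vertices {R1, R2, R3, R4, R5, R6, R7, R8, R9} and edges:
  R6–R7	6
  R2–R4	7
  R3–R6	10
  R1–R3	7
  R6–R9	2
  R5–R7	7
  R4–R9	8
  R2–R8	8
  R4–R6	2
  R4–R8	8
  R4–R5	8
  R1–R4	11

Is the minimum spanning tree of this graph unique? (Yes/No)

Sort edges by weight, then run Kruskal:
R4–R6 (2): add — endpoints in different components.
R6–R9 (2): add — endpoints in different components.
R6–R7 (6): add — endpoints in different components.
R1–R3 (7): add — endpoints in different components.
R2–R4 (7): add — endpoints in different components.
R5–R7 (7): add — endpoints in different components.
R2–R8 (8): add — endpoints in different components.
R4–R5 (8): skip — R4 and R5 already connected.
R4–R8 (8): skip — R4 and R8 already connected.
R4–R9 (8): skip — R4 and R9 already connected.
R3–R6 (10): add — endpoints in different components.
Non-tree edge R4–R8 has weight 8, equal to the heaviest edge on its tree cycle — swapping gives another MST of the same weight. Not unique.

No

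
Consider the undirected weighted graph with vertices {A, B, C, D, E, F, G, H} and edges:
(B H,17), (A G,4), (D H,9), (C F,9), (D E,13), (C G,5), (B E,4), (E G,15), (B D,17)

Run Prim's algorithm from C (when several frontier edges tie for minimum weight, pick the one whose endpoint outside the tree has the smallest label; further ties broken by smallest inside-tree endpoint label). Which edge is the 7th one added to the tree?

Grow the tree from C using Prim:
Step 1: cheapest edge leaving the tree is C G (5); add G.
Step 2: cheapest edge leaving the tree is A G (4); add A.
Step 3: cheapest edge leaving the tree is C F (9); add F.
Step 4: cheapest edge leaving the tree is E G (15); add E.
Step 5: cheapest edge leaving the tree is B E (4); add B.
Step 6: cheapest edge leaving the tree is D E (13); add D.
Step 7: cheapest edge leaving the tree is D H (9); add H.
The 7th edge added is D H.

D-H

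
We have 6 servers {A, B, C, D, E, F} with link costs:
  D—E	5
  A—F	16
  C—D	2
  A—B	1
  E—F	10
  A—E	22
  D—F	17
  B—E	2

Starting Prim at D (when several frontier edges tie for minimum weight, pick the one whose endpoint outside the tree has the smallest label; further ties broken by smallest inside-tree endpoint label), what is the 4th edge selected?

Prim's algorithm from D:
Step 1: cheapest edge leaving the tree is C—D (2); add C.
Step 2: cheapest edge leaving the tree is D—E (5); add E.
Step 3: cheapest edge leaving the tree is B—E (2); add B.
Step 4: cheapest edge leaving the tree is A—B (1); add A.
Step 5: cheapest edge leaving the tree is E—F (10); add F.
The 4th edge added is A—B.

A-B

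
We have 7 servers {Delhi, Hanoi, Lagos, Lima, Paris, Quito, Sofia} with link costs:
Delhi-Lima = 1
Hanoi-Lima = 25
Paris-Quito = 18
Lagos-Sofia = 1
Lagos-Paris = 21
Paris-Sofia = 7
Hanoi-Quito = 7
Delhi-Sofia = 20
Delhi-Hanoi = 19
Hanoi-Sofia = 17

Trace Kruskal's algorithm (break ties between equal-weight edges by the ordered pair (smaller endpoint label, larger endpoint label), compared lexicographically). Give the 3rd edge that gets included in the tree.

Kruskal: consider edges lightest-first.
Delhi-Lima (1): add — endpoints in different components.
Lagos-Sofia (1): add — endpoints in different components.
Hanoi-Quito (7): add — endpoints in different components.
Paris-Sofia (7): add — endpoints in different components.
Hanoi-Sofia (17): add — endpoints in different components.
Paris-Quito (18): skip — Paris and Quito already connected.
Delhi-Hanoi (19): add — endpoints in different components.
The 3rd edge added is Hanoi-Quito.

Hanoi-Quito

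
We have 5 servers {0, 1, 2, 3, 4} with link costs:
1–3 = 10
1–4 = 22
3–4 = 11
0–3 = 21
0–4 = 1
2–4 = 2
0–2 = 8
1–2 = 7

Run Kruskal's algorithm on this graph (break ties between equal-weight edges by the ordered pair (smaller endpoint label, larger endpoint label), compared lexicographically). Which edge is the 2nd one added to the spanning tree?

2-4

Kruskal's algorithm — process edges by increasing weight (ties by edge label):
0–4 (1): add. Components now {0,4} {1} {2} {3}
2–4 (2): add. Components now {0,2,4} {1} {3}
1–2 (7): add. Components now {0,1,2,4} {3}
0–2 (8): skip — 0 and 2 already connected.
1–3 (10): add. Components now {0,1,2,3,4}
The 2nd edge added is 2–4.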